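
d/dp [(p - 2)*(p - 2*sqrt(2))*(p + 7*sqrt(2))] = 3*p^2 - 4*p + 10*sqrt(2)*p - 28 - 10*sqrt(2)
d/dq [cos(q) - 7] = -sin(q)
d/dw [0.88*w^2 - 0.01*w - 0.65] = 1.76*w - 0.01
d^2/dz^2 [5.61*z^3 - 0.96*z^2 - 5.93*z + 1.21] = 33.66*z - 1.92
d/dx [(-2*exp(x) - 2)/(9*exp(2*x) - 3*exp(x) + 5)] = (18*exp(2*x) + 36*exp(x) - 16)*exp(x)/(81*exp(4*x) - 54*exp(3*x) + 99*exp(2*x) - 30*exp(x) + 25)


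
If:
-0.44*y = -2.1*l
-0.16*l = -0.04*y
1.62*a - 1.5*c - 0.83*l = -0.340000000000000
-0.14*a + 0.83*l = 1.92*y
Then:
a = 0.00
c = 0.23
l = 0.00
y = 0.00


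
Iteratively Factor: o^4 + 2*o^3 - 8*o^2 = (o - 2)*(o^3 + 4*o^2) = (o - 2)*(o + 4)*(o^2) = o*(o - 2)*(o + 4)*(o)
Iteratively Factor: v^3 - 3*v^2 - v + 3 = (v - 3)*(v^2 - 1) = (v - 3)*(v + 1)*(v - 1)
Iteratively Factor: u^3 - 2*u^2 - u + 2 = (u - 2)*(u^2 - 1) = (u - 2)*(u - 1)*(u + 1)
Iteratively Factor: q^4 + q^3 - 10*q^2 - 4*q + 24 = (q - 2)*(q^3 + 3*q^2 - 4*q - 12) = (q - 2)*(q + 2)*(q^2 + q - 6) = (q - 2)^2*(q + 2)*(q + 3)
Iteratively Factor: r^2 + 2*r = (r)*(r + 2)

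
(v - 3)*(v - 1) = v^2 - 4*v + 3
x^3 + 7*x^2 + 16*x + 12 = (x + 2)^2*(x + 3)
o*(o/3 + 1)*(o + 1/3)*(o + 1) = o^4/3 + 13*o^3/9 + 13*o^2/9 + o/3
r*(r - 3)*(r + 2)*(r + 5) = r^4 + 4*r^3 - 11*r^2 - 30*r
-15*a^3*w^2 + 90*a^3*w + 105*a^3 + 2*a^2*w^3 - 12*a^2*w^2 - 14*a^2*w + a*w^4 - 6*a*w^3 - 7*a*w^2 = (-3*a + w)*(5*a + w)*(w - 7)*(a*w + a)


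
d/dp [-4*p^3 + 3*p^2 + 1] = 6*p*(1 - 2*p)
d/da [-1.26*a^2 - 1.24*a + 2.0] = -2.52*a - 1.24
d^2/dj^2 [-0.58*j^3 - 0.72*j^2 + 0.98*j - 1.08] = -3.48*j - 1.44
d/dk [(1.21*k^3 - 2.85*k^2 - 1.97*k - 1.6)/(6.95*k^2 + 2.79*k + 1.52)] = (8.4095*k^4 + 6.7518*k^3 + 11.2576*k^2 + 13.576*k + 1.4696)/(48.3025*k^4 + 38.781*k^3 + 28.9121*k^2 + 8.4816*k + 2.3104)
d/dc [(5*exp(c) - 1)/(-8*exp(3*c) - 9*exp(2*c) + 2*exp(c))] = (80*exp(3*c) + 21*exp(2*c) - 18*exp(c) + 2)*exp(-c)/(64*exp(4*c) + 144*exp(3*c) + 49*exp(2*c) - 36*exp(c) + 4)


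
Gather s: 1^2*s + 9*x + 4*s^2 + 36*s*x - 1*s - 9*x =4*s^2 + 36*s*x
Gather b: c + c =2*c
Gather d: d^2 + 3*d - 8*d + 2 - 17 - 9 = d^2 - 5*d - 24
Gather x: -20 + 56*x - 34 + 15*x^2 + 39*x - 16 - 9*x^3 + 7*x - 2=-9*x^3 + 15*x^2 + 102*x - 72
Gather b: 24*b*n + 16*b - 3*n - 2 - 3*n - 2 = b*(24*n + 16) - 6*n - 4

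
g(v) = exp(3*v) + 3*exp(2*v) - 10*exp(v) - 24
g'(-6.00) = -0.02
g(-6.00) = -24.02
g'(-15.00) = 0.00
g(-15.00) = -24.00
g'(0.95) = 66.12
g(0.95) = -12.51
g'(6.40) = 656163610.28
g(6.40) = 219079384.58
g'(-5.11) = -0.06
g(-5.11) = -24.06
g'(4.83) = 5981906.04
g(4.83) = 2008787.72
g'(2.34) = 3899.17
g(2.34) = 1314.28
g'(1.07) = 96.18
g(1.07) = -2.88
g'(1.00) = 77.41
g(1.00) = -8.93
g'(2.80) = 14799.31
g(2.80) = 5069.90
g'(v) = 3*exp(3*v) + 6*exp(2*v) - 10*exp(v)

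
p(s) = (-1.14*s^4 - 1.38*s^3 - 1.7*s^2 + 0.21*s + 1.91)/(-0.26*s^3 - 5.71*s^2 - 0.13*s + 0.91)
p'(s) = (0.78*s^2 + 11.42*s + 0.13)*(-1.14*s^4 - 1.38*s^3 - 1.7*s^2 + 0.21*s + 1.91)/(-0.26*s^3 - 5.71*s^2 - 0.13*s + 0.91)^2 + (-4.56*s^3 - 4.14*s^2 - 3.4*s + 0.21)/(-0.26*s^3 - 5.71*s^2 - 0.13*s + 0.91) = (0.2964*s^6 + 13.0188*s^5 + 7.8824*s^4 - 3.6816*s^3 - 0.8575*s^2 + 18.7182*s + 0.4394)/(0.0676*s^6 + 2.9692*s^5 + 32.6717*s^4 + 1.0114*s^3 - 10.3753*s^2 - 0.2366*s + 0.8281)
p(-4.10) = 3.32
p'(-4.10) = -1.92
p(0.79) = 0.04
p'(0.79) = 2.41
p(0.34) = 8.77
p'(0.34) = 175.94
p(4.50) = 4.50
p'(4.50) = 1.52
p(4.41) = 4.36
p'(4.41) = 1.51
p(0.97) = 0.36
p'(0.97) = 1.41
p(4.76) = 4.90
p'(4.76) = 1.58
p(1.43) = 0.86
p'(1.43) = 0.93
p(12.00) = 20.65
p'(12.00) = 2.65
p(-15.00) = 132.15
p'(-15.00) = -37.30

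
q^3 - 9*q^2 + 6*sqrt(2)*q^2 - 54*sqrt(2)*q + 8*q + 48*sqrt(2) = (q - 8)*(q - 1)*(q + 6*sqrt(2))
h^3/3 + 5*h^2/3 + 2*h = h*(h/3 + 1)*(h + 2)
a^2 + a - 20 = (a - 4)*(a + 5)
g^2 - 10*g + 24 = (g - 6)*(g - 4)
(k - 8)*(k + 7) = k^2 - k - 56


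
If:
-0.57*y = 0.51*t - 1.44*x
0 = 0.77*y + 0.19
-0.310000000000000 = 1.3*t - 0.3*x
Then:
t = -0.28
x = -0.20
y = -0.25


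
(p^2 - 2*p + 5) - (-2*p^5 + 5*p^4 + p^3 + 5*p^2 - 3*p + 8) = 2*p^5 - 5*p^4 - p^3 - 4*p^2 + p - 3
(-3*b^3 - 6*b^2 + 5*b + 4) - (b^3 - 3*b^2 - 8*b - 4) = -4*b^3 - 3*b^2 + 13*b + 8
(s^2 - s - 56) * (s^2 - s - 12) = s^4 - 2*s^3 - 67*s^2 + 68*s + 672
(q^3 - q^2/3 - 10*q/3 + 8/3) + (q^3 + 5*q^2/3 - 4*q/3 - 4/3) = 2*q^3 + 4*q^2/3 - 14*q/3 + 4/3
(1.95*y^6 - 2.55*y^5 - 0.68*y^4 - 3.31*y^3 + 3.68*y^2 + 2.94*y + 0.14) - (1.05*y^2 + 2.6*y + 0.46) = 1.95*y^6 - 2.55*y^5 - 0.68*y^4 - 3.31*y^3 + 2.63*y^2 + 0.34*y - 0.32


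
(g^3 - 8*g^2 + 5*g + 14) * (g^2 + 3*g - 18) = g^5 - 5*g^4 - 37*g^3 + 173*g^2 - 48*g - 252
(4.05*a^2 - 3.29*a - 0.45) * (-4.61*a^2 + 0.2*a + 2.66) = -18.6705*a^4 + 15.9769*a^3 + 12.1895*a^2 - 8.8414*a - 1.197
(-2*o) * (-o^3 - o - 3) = 2*o^4 + 2*o^2 + 6*o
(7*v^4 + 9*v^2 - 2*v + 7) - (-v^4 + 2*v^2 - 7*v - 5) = 8*v^4 + 7*v^2 + 5*v + 12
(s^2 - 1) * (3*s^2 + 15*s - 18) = 3*s^4 + 15*s^3 - 21*s^2 - 15*s + 18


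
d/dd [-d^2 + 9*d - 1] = 9 - 2*d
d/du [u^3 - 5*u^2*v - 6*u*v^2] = 3*u^2 - 10*u*v - 6*v^2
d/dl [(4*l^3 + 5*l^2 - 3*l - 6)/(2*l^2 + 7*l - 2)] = (8*l^4 + 56*l^3 + 17*l^2 + 4*l + 48)/(4*l^4 + 28*l^3 + 41*l^2 - 28*l + 4)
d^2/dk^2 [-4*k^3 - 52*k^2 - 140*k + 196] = -24*k - 104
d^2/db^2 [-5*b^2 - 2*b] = -10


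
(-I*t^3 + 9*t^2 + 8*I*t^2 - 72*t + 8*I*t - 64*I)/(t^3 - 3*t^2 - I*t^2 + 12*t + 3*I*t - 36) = (-I*t^3 + t^2*(9 + 8*I) + 8*t*(-9 + I) - 64*I)/(t^3 - t^2*(3 + I) + 3*t*(4 + I) - 36)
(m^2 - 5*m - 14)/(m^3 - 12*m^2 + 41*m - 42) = (m + 2)/(m^2 - 5*m + 6)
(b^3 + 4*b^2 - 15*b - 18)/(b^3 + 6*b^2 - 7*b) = (b^3 + 4*b^2 - 15*b - 18)/(b*(b^2 + 6*b - 7))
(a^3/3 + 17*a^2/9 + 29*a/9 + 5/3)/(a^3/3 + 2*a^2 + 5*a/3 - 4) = (3*a^2 + 8*a + 5)/(3*(a^2 + 3*a - 4))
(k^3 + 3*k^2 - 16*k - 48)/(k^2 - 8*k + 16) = (k^2 + 7*k + 12)/(k - 4)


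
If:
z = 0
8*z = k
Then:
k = 0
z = 0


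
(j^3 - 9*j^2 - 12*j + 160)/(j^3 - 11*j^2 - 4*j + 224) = (j - 5)/(j - 7)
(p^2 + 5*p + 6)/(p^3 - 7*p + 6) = (p + 2)/(p^2 - 3*p + 2)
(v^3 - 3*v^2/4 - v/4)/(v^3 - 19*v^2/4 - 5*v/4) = (v - 1)/(v - 5)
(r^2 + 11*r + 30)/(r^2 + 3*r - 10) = (r + 6)/(r - 2)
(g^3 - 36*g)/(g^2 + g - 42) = g*(g + 6)/(g + 7)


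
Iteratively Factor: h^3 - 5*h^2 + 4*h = (h - 4)*(h^2 - h) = h*(h - 4)*(h - 1)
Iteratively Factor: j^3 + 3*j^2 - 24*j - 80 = (j + 4)*(j^2 - j - 20) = (j + 4)^2*(j - 5)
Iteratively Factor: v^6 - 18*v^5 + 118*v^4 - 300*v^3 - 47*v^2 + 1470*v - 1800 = (v - 3)*(v^5 - 15*v^4 + 73*v^3 - 81*v^2 - 290*v + 600) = (v - 5)*(v - 3)*(v^4 - 10*v^3 + 23*v^2 + 34*v - 120) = (v - 5)*(v - 3)^2*(v^3 - 7*v^2 + 2*v + 40) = (v - 5)^2*(v - 3)^2*(v^2 - 2*v - 8) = (v - 5)^2*(v - 4)*(v - 3)^2*(v + 2)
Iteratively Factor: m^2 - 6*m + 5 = (m - 5)*(m - 1)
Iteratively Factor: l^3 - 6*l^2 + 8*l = (l - 4)*(l^2 - 2*l) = l*(l - 4)*(l - 2)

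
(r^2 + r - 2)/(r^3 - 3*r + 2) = 1/(r - 1)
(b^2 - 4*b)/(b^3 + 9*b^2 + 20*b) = (b - 4)/(b^2 + 9*b + 20)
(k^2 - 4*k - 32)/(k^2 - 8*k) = (k + 4)/k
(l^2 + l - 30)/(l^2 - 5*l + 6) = (l^2 + l - 30)/(l^2 - 5*l + 6)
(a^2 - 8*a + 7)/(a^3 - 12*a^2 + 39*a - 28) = 1/(a - 4)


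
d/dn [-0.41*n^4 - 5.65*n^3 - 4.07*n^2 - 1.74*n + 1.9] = -1.64*n^3 - 16.95*n^2 - 8.14*n - 1.74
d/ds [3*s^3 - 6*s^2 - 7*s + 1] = 9*s^2 - 12*s - 7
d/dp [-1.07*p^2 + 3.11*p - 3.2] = 3.11 - 2.14*p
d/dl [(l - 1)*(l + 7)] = 2*l + 6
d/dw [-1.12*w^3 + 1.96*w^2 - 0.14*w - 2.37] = -3.36*w^2 + 3.92*w - 0.14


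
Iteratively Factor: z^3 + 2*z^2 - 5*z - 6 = (z + 3)*(z^2 - z - 2) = (z - 2)*(z + 3)*(z + 1)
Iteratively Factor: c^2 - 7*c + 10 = (c - 2)*(c - 5)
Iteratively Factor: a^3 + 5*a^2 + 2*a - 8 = (a + 2)*(a^2 + 3*a - 4) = (a + 2)*(a + 4)*(a - 1)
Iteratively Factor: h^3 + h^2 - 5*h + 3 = (h - 1)*(h^2 + 2*h - 3) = (h - 1)^2*(h + 3)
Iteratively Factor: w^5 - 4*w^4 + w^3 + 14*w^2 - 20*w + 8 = (w - 2)*(w^4 - 2*w^3 - 3*w^2 + 8*w - 4) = (w - 2)^2*(w^3 - 3*w + 2) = (w - 2)^2*(w - 1)*(w^2 + w - 2) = (w - 2)^2*(w - 1)*(w + 2)*(w - 1)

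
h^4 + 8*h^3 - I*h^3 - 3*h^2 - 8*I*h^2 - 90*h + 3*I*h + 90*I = (h - 3)*(h + 5)*(h + 6)*(h - I)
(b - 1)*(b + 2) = b^2 + b - 2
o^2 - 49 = (o - 7)*(o + 7)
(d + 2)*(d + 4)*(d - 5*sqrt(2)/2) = d^3 - 5*sqrt(2)*d^2/2 + 6*d^2 - 15*sqrt(2)*d + 8*d - 20*sqrt(2)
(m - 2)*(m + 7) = m^2 + 5*m - 14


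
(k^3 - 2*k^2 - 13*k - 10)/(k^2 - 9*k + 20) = (k^2 + 3*k + 2)/(k - 4)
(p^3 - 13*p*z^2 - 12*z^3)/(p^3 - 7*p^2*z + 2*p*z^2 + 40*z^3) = (-p^2 - 4*p*z - 3*z^2)/(-p^2 + 3*p*z + 10*z^2)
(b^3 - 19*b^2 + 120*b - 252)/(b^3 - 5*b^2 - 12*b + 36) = (b^2 - 13*b + 42)/(b^2 + b - 6)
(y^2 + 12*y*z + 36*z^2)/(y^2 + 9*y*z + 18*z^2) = (y + 6*z)/(y + 3*z)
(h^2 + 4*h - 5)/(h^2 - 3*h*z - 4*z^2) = (-h^2 - 4*h + 5)/(-h^2 + 3*h*z + 4*z^2)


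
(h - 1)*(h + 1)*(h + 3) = h^3 + 3*h^2 - h - 3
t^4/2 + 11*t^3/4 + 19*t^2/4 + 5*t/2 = t*(t/2 + 1)*(t + 1)*(t + 5/2)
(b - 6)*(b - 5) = b^2 - 11*b + 30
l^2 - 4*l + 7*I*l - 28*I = (l - 4)*(l + 7*I)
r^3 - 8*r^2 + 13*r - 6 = (r - 6)*(r - 1)^2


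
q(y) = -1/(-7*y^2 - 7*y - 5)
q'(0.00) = -0.28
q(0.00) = 0.20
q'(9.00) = 0.00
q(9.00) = 0.00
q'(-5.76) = 0.00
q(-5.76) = 0.01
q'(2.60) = -0.01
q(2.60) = 0.01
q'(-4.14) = 0.01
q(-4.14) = 0.01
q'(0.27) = -0.20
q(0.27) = 0.14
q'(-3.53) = 0.01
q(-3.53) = 0.01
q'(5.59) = -0.00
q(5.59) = 0.00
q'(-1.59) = 0.11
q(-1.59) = 0.09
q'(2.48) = -0.01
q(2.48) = 0.02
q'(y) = -(14*y + 7)/(-7*y^2 - 7*y - 5)^2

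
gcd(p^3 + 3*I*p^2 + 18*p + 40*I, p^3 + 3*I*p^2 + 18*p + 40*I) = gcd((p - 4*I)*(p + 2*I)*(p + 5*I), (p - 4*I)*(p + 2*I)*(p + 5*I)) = p^3 + 3*I*p^2 + 18*p + 40*I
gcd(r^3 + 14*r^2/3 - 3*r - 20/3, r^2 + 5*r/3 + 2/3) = r + 1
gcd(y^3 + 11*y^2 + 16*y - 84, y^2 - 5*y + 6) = y - 2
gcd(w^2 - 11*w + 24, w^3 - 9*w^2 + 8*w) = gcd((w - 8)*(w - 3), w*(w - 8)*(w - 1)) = w - 8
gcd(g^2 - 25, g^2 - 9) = 1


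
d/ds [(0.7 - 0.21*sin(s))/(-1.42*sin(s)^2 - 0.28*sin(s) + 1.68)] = (-0.2982*sin(s)^2 + 1.988*sin(s) - 0.1568)*cos(s)/(2.0164*sin(s)^4 + 0.7952*sin(s)^3 - 4.6928*sin(s)^2 - 0.9408*sin(s) + 2.8224)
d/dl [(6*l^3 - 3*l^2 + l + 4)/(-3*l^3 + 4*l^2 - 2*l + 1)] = (15*l^4 - 18*l^3 + 56*l^2 - 38*l + 9)/(9*l^6 - 24*l^5 + 28*l^4 - 22*l^3 + 12*l^2 - 4*l + 1)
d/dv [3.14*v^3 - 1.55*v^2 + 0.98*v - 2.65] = 9.42*v^2 - 3.1*v + 0.98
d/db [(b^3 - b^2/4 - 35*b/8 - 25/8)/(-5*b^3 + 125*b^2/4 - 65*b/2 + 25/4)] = 3*(64*b^4 - 232*b^3 + 249*b^2 + 410*b - 275)/(10*(16*b^6 - 200*b^5 + 833*b^4 - 1340*b^3 + 926*b^2 - 260*b + 25))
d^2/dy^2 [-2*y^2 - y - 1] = -4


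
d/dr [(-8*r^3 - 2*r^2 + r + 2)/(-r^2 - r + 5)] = (8*r^4 + 16*r^3 - 117*r^2 - 16*r + 7)/(r^4 + 2*r^3 - 9*r^2 - 10*r + 25)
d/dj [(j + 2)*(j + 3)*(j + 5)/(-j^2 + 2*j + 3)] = (-j^4 + 4*j^3 + 60*j^2 + 120*j + 33)/(j^4 - 4*j^3 - 2*j^2 + 12*j + 9)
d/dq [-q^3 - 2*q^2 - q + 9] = -3*q^2 - 4*q - 1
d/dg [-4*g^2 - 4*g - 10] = -8*g - 4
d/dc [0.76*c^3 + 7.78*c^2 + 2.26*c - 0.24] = 2.28*c^2 + 15.56*c + 2.26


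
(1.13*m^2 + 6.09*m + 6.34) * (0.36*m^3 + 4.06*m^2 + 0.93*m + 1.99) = 0.4068*m^5 + 6.7802*m^4 + 28.0587*m^3 + 33.6528*m^2 + 18.0153*m + 12.6166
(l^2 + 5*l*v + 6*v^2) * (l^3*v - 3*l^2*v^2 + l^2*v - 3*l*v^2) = l^5*v + 2*l^4*v^2 + l^4*v - 9*l^3*v^3 + 2*l^3*v^2 - 18*l^2*v^4 - 9*l^2*v^3 - 18*l*v^4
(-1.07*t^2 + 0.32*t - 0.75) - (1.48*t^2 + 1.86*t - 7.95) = -2.55*t^2 - 1.54*t + 7.2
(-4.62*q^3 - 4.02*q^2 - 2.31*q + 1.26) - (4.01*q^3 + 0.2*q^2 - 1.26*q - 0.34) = -8.63*q^3 - 4.22*q^2 - 1.05*q + 1.6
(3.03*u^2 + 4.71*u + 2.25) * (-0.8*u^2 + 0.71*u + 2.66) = -2.424*u^4 - 1.6167*u^3 + 9.6039*u^2 + 14.1261*u + 5.985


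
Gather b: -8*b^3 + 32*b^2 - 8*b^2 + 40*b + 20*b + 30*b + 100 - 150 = -8*b^3 + 24*b^2 + 90*b - 50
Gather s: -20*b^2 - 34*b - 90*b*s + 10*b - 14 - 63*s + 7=-20*b^2 - 24*b + s*(-90*b - 63) - 7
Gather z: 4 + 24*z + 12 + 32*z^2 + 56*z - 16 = 32*z^2 + 80*z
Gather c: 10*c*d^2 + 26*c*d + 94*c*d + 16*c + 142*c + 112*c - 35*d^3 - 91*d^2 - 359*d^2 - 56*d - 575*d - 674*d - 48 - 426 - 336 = c*(10*d^2 + 120*d + 270) - 35*d^3 - 450*d^2 - 1305*d - 810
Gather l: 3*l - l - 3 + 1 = 2*l - 2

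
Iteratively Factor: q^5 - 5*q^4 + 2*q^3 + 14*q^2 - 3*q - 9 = (q + 1)*(q^4 - 6*q^3 + 8*q^2 + 6*q - 9) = (q - 3)*(q + 1)*(q^3 - 3*q^2 - q + 3) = (q - 3)*(q + 1)^2*(q^2 - 4*q + 3) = (q - 3)^2*(q + 1)^2*(q - 1)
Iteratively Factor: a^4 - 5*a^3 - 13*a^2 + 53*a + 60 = (a - 5)*(a^3 - 13*a - 12) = (a - 5)*(a + 1)*(a^2 - a - 12) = (a - 5)*(a + 1)*(a + 3)*(a - 4)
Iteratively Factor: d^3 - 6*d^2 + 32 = (d - 4)*(d^2 - 2*d - 8) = (d - 4)^2*(d + 2)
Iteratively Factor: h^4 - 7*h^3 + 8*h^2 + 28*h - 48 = (h - 3)*(h^3 - 4*h^2 - 4*h + 16) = (h - 4)*(h - 3)*(h^2 - 4) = (h - 4)*(h - 3)*(h + 2)*(h - 2)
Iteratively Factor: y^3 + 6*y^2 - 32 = (y + 4)*(y^2 + 2*y - 8) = (y - 2)*(y + 4)*(y + 4)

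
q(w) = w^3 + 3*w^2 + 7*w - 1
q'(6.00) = 151.00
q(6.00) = 365.00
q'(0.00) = 7.00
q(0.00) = -1.00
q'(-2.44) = 10.22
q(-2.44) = -14.75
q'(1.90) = 29.23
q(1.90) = 29.99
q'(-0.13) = 6.27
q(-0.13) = -1.86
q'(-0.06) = 6.65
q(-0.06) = -1.41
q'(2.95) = 50.81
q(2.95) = 71.43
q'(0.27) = 8.84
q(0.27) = 1.13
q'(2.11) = 33.02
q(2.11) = 36.52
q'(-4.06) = 32.09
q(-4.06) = -46.89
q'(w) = 3*w^2 + 6*w + 7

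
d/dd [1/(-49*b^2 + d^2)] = -2*d/(49*b^2 - d^2)^2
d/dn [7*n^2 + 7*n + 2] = 14*n + 7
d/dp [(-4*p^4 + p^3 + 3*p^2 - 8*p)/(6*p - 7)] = (-72*p^4 + 124*p^3 - 3*p^2 - 42*p + 56)/(36*p^2 - 84*p + 49)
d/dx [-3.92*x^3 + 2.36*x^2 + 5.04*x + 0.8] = -11.76*x^2 + 4.72*x + 5.04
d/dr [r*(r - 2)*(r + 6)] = 3*r^2 + 8*r - 12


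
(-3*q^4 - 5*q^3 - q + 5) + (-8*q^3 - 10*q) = -3*q^4 - 13*q^3 - 11*q + 5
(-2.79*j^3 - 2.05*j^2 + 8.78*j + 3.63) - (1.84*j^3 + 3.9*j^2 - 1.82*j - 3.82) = -4.63*j^3 - 5.95*j^2 + 10.6*j + 7.45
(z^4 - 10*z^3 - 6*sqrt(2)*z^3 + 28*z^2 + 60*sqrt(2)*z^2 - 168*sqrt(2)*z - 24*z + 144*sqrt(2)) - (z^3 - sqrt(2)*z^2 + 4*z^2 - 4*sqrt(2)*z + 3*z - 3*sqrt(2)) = z^4 - 11*z^3 - 6*sqrt(2)*z^3 + 24*z^2 + 61*sqrt(2)*z^2 - 164*sqrt(2)*z - 27*z + 147*sqrt(2)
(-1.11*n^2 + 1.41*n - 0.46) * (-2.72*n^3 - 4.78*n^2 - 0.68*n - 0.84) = 3.0192*n^5 + 1.4706*n^4 - 4.7338*n^3 + 2.1724*n^2 - 0.8716*n + 0.3864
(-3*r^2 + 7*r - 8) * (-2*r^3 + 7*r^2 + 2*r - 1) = 6*r^5 - 35*r^4 + 59*r^3 - 39*r^2 - 23*r + 8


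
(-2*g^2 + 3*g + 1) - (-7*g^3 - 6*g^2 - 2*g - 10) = 7*g^3 + 4*g^2 + 5*g + 11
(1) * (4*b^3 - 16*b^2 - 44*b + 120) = 4*b^3 - 16*b^2 - 44*b + 120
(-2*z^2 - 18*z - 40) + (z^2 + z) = -z^2 - 17*z - 40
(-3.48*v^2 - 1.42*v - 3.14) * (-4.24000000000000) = 14.7552*v^2 + 6.0208*v + 13.3136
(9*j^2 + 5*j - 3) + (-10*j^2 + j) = -j^2 + 6*j - 3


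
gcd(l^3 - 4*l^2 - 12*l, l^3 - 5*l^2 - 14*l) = l^2 + 2*l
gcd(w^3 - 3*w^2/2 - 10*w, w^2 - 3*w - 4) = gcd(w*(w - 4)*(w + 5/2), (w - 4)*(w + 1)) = w - 4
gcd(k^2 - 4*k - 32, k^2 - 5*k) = 1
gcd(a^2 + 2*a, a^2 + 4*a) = a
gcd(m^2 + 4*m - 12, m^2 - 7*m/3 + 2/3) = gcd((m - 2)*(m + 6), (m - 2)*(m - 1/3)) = m - 2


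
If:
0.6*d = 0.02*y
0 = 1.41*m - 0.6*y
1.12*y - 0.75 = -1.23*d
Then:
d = 0.02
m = 0.27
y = 0.65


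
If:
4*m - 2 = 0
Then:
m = 1/2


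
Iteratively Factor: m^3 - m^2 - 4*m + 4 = (m - 2)*(m^2 + m - 2) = (m - 2)*(m + 2)*(m - 1)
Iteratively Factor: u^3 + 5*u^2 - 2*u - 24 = (u + 4)*(u^2 + u - 6) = (u - 2)*(u + 4)*(u + 3)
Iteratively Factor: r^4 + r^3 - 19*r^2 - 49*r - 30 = (r + 2)*(r^3 - r^2 - 17*r - 15) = (r + 1)*(r + 2)*(r^2 - 2*r - 15) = (r - 5)*(r + 1)*(r + 2)*(r + 3)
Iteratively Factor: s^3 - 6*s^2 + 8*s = (s - 4)*(s^2 - 2*s) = (s - 4)*(s - 2)*(s)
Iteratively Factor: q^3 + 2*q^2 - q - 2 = (q + 2)*(q^2 - 1) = (q + 1)*(q + 2)*(q - 1)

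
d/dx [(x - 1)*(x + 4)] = 2*x + 3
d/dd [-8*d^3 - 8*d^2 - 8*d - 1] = -24*d^2 - 16*d - 8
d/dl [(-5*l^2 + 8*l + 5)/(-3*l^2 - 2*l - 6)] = 2*(17*l^2 + 45*l - 19)/(9*l^4 + 12*l^3 + 40*l^2 + 24*l + 36)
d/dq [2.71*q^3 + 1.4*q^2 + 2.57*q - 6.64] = 8.13*q^2 + 2.8*q + 2.57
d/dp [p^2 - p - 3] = 2*p - 1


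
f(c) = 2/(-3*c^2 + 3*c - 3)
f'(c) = 2*(6*c - 3)/(-3*c^2 + 3*c - 3)^2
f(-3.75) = -0.04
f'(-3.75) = -0.02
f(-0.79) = -0.28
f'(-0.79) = -0.30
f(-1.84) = -0.11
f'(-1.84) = -0.08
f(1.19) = -0.54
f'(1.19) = 0.61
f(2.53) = -0.14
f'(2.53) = 0.11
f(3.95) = -0.05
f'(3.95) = 0.03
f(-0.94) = -0.24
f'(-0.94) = -0.24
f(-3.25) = -0.05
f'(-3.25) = -0.02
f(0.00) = -0.67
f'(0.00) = -0.67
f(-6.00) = -0.02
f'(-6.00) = 0.00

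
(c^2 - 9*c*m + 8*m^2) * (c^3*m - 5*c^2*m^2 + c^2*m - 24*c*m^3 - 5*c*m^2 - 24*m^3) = c^5*m - 14*c^4*m^2 + c^4*m + 29*c^3*m^3 - 14*c^3*m^2 + 176*c^2*m^4 + 29*c^2*m^3 - 192*c*m^5 + 176*c*m^4 - 192*m^5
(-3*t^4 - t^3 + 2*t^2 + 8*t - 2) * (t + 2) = -3*t^5 - 7*t^4 + 12*t^2 + 14*t - 4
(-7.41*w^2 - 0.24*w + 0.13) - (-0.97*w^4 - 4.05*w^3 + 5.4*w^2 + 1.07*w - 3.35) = 0.97*w^4 + 4.05*w^3 - 12.81*w^2 - 1.31*w + 3.48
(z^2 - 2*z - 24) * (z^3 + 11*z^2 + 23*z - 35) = z^5 + 9*z^4 - 23*z^3 - 345*z^2 - 482*z + 840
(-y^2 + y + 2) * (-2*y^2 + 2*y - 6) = 2*y^4 - 4*y^3 + 4*y^2 - 2*y - 12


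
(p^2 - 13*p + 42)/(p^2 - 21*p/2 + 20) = 2*(p^2 - 13*p + 42)/(2*p^2 - 21*p + 40)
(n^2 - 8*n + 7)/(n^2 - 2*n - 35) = (n - 1)/(n + 5)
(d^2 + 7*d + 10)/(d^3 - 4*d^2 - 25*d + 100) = (d + 2)/(d^2 - 9*d + 20)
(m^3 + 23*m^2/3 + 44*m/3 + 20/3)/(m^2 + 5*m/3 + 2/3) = (m^2 + 7*m + 10)/(m + 1)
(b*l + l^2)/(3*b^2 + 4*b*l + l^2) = l/(3*b + l)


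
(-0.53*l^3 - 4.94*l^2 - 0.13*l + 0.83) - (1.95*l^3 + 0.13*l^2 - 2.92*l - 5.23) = -2.48*l^3 - 5.07*l^2 + 2.79*l + 6.06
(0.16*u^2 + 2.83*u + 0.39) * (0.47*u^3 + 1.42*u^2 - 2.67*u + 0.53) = 0.0752*u^5 + 1.5573*u^4 + 3.7747*u^3 - 6.9175*u^2 + 0.4586*u + 0.2067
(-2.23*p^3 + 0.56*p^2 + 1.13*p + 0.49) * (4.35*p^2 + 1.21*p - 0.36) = -9.7005*p^5 - 0.2623*p^4 + 6.3959*p^3 + 3.2972*p^2 + 0.1861*p - 0.1764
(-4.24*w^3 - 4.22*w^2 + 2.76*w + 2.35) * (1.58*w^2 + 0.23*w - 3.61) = -6.6992*w^5 - 7.6428*w^4 + 18.6966*w^3 + 19.582*w^2 - 9.4231*w - 8.4835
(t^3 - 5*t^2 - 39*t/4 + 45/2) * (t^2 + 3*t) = t^5 - 2*t^4 - 99*t^3/4 - 27*t^2/4 + 135*t/2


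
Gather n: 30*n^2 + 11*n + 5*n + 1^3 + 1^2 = 30*n^2 + 16*n + 2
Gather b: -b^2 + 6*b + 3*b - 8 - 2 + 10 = -b^2 + 9*b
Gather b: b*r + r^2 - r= b*r + r^2 - r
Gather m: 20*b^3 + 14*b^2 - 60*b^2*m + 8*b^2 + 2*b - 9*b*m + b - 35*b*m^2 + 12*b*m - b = 20*b^3 + 22*b^2 - 35*b*m^2 + 2*b + m*(-60*b^2 + 3*b)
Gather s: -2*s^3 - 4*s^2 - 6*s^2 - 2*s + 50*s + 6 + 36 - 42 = -2*s^3 - 10*s^2 + 48*s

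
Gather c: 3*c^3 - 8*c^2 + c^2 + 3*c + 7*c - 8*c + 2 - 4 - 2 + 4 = 3*c^3 - 7*c^2 + 2*c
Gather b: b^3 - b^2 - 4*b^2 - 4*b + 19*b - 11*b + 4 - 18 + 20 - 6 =b^3 - 5*b^2 + 4*b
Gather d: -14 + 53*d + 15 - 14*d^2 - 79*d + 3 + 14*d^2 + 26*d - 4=0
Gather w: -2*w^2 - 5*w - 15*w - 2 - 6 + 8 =-2*w^2 - 20*w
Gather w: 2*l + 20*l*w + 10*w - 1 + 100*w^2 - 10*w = 20*l*w + 2*l + 100*w^2 - 1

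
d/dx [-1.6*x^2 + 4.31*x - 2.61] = 4.31 - 3.2*x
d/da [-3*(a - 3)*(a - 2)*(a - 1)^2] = -12*a^3 + 63*a^2 - 102*a + 51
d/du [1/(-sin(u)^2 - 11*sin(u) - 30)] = (2*sin(u) + 11)*cos(u)/(sin(u)^2 + 11*sin(u) + 30)^2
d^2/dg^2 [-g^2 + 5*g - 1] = -2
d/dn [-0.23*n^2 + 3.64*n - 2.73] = 3.64 - 0.46*n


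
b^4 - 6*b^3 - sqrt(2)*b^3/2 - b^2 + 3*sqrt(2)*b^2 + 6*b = b*(b - 6)*(b - sqrt(2))*(b + sqrt(2)/2)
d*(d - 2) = d^2 - 2*d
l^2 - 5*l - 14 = (l - 7)*(l + 2)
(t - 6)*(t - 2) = t^2 - 8*t + 12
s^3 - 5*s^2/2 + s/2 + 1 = (s - 2)*(s - 1)*(s + 1/2)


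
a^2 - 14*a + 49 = (a - 7)^2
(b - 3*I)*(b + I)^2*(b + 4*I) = b^4 + 3*I*b^3 + 9*b^2 + 23*I*b - 12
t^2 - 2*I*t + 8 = (t - 4*I)*(t + 2*I)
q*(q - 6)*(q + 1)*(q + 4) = q^4 - q^3 - 26*q^2 - 24*q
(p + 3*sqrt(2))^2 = p^2 + 6*sqrt(2)*p + 18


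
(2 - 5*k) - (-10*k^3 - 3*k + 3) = 10*k^3 - 2*k - 1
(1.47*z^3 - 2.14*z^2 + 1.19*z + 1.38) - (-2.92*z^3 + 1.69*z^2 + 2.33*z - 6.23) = 4.39*z^3 - 3.83*z^2 - 1.14*z + 7.61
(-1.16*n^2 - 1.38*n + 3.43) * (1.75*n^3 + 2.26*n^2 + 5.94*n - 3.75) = -2.03*n^5 - 5.0366*n^4 - 4.0067*n^3 + 3.9046*n^2 + 25.5492*n - 12.8625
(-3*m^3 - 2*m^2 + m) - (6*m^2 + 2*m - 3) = -3*m^3 - 8*m^2 - m + 3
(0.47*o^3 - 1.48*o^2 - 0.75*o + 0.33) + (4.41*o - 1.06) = 0.47*o^3 - 1.48*o^2 + 3.66*o - 0.73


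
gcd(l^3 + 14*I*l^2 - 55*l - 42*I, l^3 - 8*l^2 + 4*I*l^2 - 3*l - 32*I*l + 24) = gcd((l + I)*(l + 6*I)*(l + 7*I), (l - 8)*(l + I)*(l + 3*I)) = l + I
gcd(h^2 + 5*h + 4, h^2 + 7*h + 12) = h + 4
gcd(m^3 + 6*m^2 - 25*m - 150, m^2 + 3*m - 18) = m + 6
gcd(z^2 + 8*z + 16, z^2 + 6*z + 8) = z + 4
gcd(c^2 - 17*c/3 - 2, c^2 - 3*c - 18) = c - 6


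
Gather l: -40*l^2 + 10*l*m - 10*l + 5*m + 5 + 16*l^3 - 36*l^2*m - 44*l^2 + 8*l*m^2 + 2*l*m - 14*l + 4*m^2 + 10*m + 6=16*l^3 + l^2*(-36*m - 84) + l*(8*m^2 + 12*m - 24) + 4*m^2 + 15*m + 11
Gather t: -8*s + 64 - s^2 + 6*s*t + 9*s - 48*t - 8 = -s^2 + s + t*(6*s - 48) + 56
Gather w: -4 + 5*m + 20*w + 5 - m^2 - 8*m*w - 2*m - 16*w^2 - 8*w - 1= -m^2 + 3*m - 16*w^2 + w*(12 - 8*m)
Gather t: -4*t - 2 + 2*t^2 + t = 2*t^2 - 3*t - 2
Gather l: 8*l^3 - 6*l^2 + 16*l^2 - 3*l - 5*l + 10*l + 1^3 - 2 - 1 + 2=8*l^3 + 10*l^2 + 2*l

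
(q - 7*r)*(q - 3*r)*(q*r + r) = q^3*r - 10*q^2*r^2 + q^2*r + 21*q*r^3 - 10*q*r^2 + 21*r^3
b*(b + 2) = b^2 + 2*b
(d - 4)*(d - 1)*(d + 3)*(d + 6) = d^4 + 4*d^3 - 23*d^2 - 54*d + 72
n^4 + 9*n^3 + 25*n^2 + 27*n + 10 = (n + 1)^2*(n + 2)*(n + 5)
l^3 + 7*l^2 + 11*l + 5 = (l + 1)^2*(l + 5)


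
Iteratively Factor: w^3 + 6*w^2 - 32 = (w + 4)*(w^2 + 2*w - 8) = (w + 4)^2*(w - 2)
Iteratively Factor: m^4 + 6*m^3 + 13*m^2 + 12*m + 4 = (m + 2)*(m^3 + 4*m^2 + 5*m + 2) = (m + 1)*(m + 2)*(m^2 + 3*m + 2) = (m + 1)*(m + 2)^2*(m + 1)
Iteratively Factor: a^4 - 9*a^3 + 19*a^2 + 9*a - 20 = (a - 4)*(a^3 - 5*a^2 - a + 5) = (a - 4)*(a - 1)*(a^2 - 4*a - 5) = (a - 5)*(a - 4)*(a - 1)*(a + 1)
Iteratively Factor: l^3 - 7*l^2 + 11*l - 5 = (l - 5)*(l^2 - 2*l + 1) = (l - 5)*(l - 1)*(l - 1)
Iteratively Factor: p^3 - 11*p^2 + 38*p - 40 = (p - 4)*(p^2 - 7*p + 10) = (p - 5)*(p - 4)*(p - 2)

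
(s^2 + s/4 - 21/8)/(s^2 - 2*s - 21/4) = (-8*s^2 - 2*s + 21)/(2*(-4*s^2 + 8*s + 21))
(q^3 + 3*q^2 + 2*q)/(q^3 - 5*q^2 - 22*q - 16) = q/(q - 8)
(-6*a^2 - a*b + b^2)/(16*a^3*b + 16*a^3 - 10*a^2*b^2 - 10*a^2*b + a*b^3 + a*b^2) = (-6*a^2 - a*b + b^2)/(a*(16*a^2*b + 16*a^2 - 10*a*b^2 - 10*a*b + b^3 + b^2))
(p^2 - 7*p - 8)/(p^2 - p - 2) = (p - 8)/(p - 2)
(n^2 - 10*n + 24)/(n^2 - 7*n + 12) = (n - 6)/(n - 3)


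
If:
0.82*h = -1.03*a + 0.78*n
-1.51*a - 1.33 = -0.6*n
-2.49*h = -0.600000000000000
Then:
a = -1.64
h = 0.24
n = -1.91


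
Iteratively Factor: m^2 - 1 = (m - 1)*(m + 1)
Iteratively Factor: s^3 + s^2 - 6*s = (s - 2)*(s^2 + 3*s) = s*(s - 2)*(s + 3)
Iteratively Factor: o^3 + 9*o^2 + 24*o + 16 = (o + 4)*(o^2 + 5*o + 4) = (o + 1)*(o + 4)*(o + 4)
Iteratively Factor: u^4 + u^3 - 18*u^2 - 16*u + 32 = (u + 4)*(u^3 - 3*u^2 - 6*u + 8) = (u - 1)*(u + 4)*(u^2 - 2*u - 8) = (u - 4)*(u - 1)*(u + 4)*(u + 2)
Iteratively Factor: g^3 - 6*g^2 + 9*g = (g)*(g^2 - 6*g + 9) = g*(g - 3)*(g - 3)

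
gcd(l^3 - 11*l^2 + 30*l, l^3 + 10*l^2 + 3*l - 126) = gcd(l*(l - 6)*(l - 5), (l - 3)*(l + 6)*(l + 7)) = 1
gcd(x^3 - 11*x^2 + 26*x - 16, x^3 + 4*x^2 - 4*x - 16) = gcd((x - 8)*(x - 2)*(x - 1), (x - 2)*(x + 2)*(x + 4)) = x - 2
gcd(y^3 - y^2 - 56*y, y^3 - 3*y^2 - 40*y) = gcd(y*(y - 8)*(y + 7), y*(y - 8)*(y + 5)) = y^2 - 8*y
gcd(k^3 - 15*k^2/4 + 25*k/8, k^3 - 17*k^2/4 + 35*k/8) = k^2 - 5*k/2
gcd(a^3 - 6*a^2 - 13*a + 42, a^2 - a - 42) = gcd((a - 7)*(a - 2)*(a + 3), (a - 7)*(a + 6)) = a - 7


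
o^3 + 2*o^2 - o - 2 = (o - 1)*(o + 1)*(o + 2)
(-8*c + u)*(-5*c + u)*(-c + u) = -40*c^3 + 53*c^2*u - 14*c*u^2 + u^3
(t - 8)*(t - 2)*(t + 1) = t^3 - 9*t^2 + 6*t + 16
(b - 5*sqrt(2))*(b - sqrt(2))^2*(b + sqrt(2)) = b^4 - 6*sqrt(2)*b^3 + 8*b^2 + 12*sqrt(2)*b - 20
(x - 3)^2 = x^2 - 6*x + 9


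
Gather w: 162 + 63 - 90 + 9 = 144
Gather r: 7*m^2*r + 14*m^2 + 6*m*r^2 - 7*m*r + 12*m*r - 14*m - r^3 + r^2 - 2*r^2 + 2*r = 14*m^2 - 14*m - r^3 + r^2*(6*m - 1) + r*(7*m^2 + 5*m + 2)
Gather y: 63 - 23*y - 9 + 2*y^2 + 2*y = 2*y^2 - 21*y + 54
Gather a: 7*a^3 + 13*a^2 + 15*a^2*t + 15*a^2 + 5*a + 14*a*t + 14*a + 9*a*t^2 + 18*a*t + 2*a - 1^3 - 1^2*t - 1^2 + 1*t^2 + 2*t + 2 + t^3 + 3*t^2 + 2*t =7*a^3 + a^2*(15*t + 28) + a*(9*t^2 + 32*t + 21) + t^3 + 4*t^2 + 3*t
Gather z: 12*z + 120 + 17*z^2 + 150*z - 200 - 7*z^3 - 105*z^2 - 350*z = -7*z^3 - 88*z^2 - 188*z - 80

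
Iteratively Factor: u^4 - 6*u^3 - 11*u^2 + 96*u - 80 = (u - 4)*(u^3 - 2*u^2 - 19*u + 20) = (u - 5)*(u - 4)*(u^2 + 3*u - 4) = (u - 5)*(u - 4)*(u - 1)*(u + 4)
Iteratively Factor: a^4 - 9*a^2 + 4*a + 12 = (a - 2)*(a^3 + 2*a^2 - 5*a - 6) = (a - 2)*(a + 1)*(a^2 + a - 6) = (a - 2)*(a + 1)*(a + 3)*(a - 2)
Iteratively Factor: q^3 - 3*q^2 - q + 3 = (q + 1)*(q^2 - 4*q + 3) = (q - 1)*(q + 1)*(q - 3)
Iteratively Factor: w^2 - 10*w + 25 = (w - 5)*(w - 5)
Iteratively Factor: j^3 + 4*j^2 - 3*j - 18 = (j + 3)*(j^2 + j - 6) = (j - 2)*(j + 3)*(j + 3)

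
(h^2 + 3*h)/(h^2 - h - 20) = h*(h + 3)/(h^2 - h - 20)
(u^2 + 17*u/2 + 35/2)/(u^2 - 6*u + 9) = (2*u^2 + 17*u + 35)/(2*(u^2 - 6*u + 9))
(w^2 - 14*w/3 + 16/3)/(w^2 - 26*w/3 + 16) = (w - 2)/(w - 6)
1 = 1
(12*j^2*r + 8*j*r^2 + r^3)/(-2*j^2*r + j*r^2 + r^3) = (6*j + r)/(-j + r)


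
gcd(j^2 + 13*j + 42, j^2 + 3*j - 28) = j + 7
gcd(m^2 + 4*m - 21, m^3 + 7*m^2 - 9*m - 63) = m^2 + 4*m - 21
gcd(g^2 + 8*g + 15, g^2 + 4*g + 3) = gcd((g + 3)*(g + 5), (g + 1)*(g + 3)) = g + 3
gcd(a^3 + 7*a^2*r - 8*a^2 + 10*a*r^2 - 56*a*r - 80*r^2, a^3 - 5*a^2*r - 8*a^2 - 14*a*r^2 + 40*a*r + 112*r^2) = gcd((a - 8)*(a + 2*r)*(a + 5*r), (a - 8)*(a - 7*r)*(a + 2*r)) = a^2 + 2*a*r - 8*a - 16*r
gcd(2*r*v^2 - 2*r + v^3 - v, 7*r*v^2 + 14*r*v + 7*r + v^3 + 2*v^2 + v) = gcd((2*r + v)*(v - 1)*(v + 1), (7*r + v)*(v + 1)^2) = v + 1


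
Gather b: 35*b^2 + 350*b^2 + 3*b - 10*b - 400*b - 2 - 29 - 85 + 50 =385*b^2 - 407*b - 66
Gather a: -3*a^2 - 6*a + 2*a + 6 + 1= -3*a^2 - 4*a + 7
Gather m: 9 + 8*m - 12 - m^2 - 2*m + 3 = -m^2 + 6*m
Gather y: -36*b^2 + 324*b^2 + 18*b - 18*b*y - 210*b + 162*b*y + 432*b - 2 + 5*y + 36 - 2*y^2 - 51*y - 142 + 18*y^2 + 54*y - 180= 288*b^2 + 240*b + 16*y^2 + y*(144*b + 8) - 288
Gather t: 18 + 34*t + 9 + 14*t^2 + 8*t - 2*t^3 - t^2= -2*t^3 + 13*t^2 + 42*t + 27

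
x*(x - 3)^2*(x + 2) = x^4 - 4*x^3 - 3*x^2 + 18*x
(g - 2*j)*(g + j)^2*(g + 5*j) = g^4 + 5*g^3*j - 3*g^2*j^2 - 17*g*j^3 - 10*j^4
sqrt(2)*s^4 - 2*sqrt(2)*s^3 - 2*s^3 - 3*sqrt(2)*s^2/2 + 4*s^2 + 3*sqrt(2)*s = s*(s - 2)*(s - 3*sqrt(2)/2)*(sqrt(2)*s + 1)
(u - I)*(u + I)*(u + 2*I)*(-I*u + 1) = -I*u^4 + 3*u^3 + I*u^2 + 3*u + 2*I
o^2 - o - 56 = (o - 8)*(o + 7)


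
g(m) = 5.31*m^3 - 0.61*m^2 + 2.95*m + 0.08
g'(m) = 15.93*m^2 - 1.22*m + 2.95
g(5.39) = 829.76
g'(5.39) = 459.17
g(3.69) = 269.45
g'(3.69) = 215.35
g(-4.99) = -689.61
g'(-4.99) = 405.70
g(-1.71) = -33.30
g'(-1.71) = 51.62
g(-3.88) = -330.71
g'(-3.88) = 247.50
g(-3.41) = -227.62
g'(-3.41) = 192.35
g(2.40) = 77.05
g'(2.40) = 91.78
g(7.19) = 1963.46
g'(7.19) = 817.70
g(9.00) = 3848.21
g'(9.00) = 1282.30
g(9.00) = 3848.21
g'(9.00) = 1282.30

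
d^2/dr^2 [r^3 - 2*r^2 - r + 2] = 6*r - 4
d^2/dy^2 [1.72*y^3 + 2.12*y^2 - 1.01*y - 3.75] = 10.32*y + 4.24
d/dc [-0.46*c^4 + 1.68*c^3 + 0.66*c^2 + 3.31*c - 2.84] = -1.84*c^3 + 5.04*c^2 + 1.32*c + 3.31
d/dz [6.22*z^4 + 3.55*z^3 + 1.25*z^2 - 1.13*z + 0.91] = 24.88*z^3 + 10.65*z^2 + 2.5*z - 1.13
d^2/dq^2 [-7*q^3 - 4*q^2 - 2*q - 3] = -42*q - 8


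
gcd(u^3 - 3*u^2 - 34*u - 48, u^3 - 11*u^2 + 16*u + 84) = u + 2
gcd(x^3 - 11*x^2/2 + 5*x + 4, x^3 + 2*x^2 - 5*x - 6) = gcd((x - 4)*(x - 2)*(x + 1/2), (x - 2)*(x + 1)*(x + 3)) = x - 2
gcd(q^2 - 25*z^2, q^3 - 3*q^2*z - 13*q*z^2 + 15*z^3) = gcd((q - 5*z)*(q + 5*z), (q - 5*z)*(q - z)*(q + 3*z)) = -q + 5*z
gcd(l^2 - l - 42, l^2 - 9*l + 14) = l - 7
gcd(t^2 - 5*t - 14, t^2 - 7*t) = t - 7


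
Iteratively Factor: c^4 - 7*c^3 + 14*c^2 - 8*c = (c - 1)*(c^3 - 6*c^2 + 8*c) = (c - 4)*(c - 1)*(c^2 - 2*c) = c*(c - 4)*(c - 1)*(c - 2)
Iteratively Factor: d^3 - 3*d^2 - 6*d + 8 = (d - 1)*(d^2 - 2*d - 8) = (d - 4)*(d - 1)*(d + 2)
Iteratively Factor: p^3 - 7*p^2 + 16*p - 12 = (p - 2)*(p^2 - 5*p + 6) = (p - 2)^2*(p - 3)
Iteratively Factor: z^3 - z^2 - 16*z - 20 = (z + 2)*(z^2 - 3*z - 10) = (z + 2)^2*(z - 5)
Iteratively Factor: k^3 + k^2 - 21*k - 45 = (k + 3)*(k^2 - 2*k - 15) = (k + 3)^2*(k - 5)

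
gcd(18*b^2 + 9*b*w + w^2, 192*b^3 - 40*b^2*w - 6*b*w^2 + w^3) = 6*b + w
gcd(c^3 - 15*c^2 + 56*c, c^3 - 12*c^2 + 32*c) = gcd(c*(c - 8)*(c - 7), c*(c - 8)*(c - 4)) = c^2 - 8*c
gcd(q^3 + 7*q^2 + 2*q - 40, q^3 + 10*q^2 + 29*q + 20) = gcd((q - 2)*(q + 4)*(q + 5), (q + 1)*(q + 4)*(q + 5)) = q^2 + 9*q + 20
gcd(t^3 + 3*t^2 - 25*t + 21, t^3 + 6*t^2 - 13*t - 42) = t^2 + 4*t - 21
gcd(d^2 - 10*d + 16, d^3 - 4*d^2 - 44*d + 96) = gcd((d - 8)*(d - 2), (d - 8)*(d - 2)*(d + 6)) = d^2 - 10*d + 16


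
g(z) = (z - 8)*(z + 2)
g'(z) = 2*z - 6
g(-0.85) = -10.18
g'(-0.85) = -7.70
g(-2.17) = 1.73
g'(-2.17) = -10.34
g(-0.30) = -14.11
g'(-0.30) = -6.60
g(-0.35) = -13.78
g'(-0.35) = -6.70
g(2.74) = -24.93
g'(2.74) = -0.52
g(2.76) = -24.94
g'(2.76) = -0.48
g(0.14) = -16.82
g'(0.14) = -5.72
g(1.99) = -23.98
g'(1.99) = -2.02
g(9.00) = 11.00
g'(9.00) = 12.00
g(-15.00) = 299.00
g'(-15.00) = -36.00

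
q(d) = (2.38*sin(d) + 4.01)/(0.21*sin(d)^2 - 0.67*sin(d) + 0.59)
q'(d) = (-0.42*sin(d)*cos(d) + 0.67*cos(d))*(2.38*sin(d) + 4.01)/(0.21*sin(d)^2 - 0.67*sin(d) + 0.59)^2 + 2.38*cos(d)/(0.21*sin(d)^2 - 0.67*sin(d) + 0.59)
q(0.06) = 7.54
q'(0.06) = 13.13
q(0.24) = 10.34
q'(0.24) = 18.16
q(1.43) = 48.05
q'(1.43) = 15.46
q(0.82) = 27.07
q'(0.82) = 39.20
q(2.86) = 11.12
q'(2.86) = -19.52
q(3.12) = 7.06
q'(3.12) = -12.23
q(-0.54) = 2.81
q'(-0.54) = 4.22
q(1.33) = 46.01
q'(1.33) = 25.07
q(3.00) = 8.70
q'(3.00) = -15.24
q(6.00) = 4.21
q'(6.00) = 6.89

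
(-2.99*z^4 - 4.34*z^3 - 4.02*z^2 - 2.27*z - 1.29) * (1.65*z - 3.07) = -4.9335*z^5 + 2.0183*z^4 + 6.6908*z^3 + 8.5959*z^2 + 4.8404*z + 3.9603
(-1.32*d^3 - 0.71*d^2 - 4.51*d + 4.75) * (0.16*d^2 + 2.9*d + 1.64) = -0.2112*d^5 - 3.9416*d^4 - 4.9454*d^3 - 13.4834*d^2 + 6.3786*d + 7.79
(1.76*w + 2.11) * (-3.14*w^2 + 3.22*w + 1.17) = -5.5264*w^3 - 0.9582*w^2 + 8.8534*w + 2.4687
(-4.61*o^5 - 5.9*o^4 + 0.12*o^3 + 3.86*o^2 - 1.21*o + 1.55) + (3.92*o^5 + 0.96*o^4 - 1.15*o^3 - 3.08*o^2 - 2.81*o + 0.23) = -0.69*o^5 - 4.94*o^4 - 1.03*o^3 + 0.78*o^2 - 4.02*o + 1.78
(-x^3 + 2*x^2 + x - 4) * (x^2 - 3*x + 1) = -x^5 + 5*x^4 - 6*x^3 - 5*x^2 + 13*x - 4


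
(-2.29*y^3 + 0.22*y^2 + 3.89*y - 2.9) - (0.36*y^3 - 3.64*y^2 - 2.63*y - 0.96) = -2.65*y^3 + 3.86*y^2 + 6.52*y - 1.94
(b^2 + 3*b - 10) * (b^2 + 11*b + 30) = b^4 + 14*b^3 + 53*b^2 - 20*b - 300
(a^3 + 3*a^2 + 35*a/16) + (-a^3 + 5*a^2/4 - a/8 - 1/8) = 17*a^2/4 + 33*a/16 - 1/8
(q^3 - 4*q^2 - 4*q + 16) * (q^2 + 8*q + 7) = q^5 + 4*q^4 - 29*q^3 - 44*q^2 + 100*q + 112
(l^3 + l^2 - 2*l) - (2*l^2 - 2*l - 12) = l^3 - l^2 + 12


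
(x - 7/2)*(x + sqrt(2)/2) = x^2 - 7*x/2 + sqrt(2)*x/2 - 7*sqrt(2)/4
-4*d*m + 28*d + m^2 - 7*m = (-4*d + m)*(m - 7)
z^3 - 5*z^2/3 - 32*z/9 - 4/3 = (z - 3)*(z + 2/3)^2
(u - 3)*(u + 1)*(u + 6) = u^3 + 4*u^2 - 15*u - 18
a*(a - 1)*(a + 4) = a^3 + 3*a^2 - 4*a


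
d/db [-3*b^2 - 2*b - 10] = -6*b - 2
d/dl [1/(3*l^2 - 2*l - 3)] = 2*(1 - 3*l)/(-3*l^2 + 2*l + 3)^2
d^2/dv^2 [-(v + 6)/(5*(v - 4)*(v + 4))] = 2*(-v^3 - 18*v^2 - 48*v - 96)/(5*(v^6 - 48*v^4 + 768*v^2 - 4096))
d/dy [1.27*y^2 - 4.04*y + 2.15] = 2.54*y - 4.04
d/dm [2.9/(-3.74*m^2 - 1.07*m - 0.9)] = (21.692*m + 3.103)/(3.74*m^2 + 1.07*m + 0.9)^2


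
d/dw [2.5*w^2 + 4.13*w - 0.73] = 5.0*w + 4.13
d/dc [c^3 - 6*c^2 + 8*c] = 3*c^2 - 12*c + 8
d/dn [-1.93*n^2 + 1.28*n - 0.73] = 1.28 - 3.86*n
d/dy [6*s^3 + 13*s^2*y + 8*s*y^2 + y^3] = 13*s^2 + 16*s*y + 3*y^2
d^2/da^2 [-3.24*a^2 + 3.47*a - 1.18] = -6.48000000000000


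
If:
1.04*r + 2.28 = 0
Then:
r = -2.19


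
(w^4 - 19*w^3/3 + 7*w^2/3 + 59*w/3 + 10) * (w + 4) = w^5 - 7*w^4/3 - 23*w^3 + 29*w^2 + 266*w/3 + 40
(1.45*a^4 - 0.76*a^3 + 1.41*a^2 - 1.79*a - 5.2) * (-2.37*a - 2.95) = -3.4365*a^5 - 2.4763*a^4 - 1.0997*a^3 + 0.0827999999999998*a^2 + 17.6045*a + 15.34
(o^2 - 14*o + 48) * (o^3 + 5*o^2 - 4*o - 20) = o^5 - 9*o^4 - 26*o^3 + 276*o^2 + 88*o - 960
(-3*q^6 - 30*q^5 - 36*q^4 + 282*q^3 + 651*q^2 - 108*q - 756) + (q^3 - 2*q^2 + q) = -3*q^6 - 30*q^5 - 36*q^4 + 283*q^3 + 649*q^2 - 107*q - 756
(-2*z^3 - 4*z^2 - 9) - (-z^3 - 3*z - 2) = -z^3 - 4*z^2 + 3*z - 7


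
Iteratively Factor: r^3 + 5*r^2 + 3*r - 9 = (r - 1)*(r^2 + 6*r + 9) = (r - 1)*(r + 3)*(r + 3)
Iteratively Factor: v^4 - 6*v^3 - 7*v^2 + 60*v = (v)*(v^3 - 6*v^2 - 7*v + 60) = v*(v - 5)*(v^2 - v - 12) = v*(v - 5)*(v + 3)*(v - 4)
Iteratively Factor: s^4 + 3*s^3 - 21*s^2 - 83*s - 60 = (s - 5)*(s^3 + 8*s^2 + 19*s + 12) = (s - 5)*(s + 4)*(s^2 + 4*s + 3) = (s - 5)*(s + 3)*(s + 4)*(s + 1)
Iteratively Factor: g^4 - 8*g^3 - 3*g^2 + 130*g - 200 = (g - 5)*(g^3 - 3*g^2 - 18*g + 40) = (g - 5)^2*(g^2 + 2*g - 8) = (g - 5)^2*(g + 4)*(g - 2)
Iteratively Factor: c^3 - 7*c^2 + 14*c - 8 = (c - 4)*(c^2 - 3*c + 2) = (c - 4)*(c - 2)*(c - 1)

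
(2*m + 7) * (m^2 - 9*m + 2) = 2*m^3 - 11*m^2 - 59*m + 14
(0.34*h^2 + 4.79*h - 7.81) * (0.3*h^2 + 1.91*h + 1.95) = 0.102*h^4 + 2.0864*h^3 + 7.4689*h^2 - 5.5766*h - 15.2295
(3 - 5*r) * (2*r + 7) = -10*r^2 - 29*r + 21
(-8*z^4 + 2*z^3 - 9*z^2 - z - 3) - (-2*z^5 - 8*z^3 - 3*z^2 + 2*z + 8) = 2*z^5 - 8*z^4 + 10*z^3 - 6*z^2 - 3*z - 11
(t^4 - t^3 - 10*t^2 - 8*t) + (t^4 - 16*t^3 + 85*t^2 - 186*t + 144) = 2*t^4 - 17*t^3 + 75*t^2 - 194*t + 144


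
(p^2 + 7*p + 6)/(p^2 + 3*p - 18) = (p + 1)/(p - 3)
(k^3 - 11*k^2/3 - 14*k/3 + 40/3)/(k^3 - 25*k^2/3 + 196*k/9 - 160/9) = 3*(k + 2)/(3*k - 8)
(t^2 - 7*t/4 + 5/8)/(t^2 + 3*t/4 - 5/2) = (t - 1/2)/(t + 2)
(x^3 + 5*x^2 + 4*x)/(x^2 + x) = x + 4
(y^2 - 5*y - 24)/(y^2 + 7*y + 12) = (y - 8)/(y + 4)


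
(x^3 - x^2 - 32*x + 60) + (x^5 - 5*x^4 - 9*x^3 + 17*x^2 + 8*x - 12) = x^5 - 5*x^4 - 8*x^3 + 16*x^2 - 24*x + 48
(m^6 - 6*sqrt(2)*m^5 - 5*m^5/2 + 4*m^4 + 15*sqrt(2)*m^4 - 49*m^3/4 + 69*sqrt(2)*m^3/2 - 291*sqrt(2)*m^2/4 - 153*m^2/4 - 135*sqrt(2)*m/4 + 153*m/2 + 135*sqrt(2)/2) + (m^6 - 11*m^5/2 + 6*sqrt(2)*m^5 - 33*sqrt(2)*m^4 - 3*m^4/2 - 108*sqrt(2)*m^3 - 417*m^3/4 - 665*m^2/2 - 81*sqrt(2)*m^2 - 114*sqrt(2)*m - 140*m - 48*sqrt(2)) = 2*m^6 - 8*m^5 - 18*sqrt(2)*m^4 + 5*m^4/2 - 233*m^3/2 - 147*sqrt(2)*m^3/2 - 1483*m^2/4 - 615*sqrt(2)*m^2/4 - 591*sqrt(2)*m/4 - 127*m/2 + 39*sqrt(2)/2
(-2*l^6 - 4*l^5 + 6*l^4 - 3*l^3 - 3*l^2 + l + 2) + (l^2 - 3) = -2*l^6 - 4*l^5 + 6*l^4 - 3*l^3 - 2*l^2 + l - 1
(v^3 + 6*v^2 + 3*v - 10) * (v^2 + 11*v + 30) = v^5 + 17*v^4 + 99*v^3 + 203*v^2 - 20*v - 300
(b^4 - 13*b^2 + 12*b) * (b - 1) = b^5 - b^4 - 13*b^3 + 25*b^2 - 12*b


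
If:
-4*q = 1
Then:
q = -1/4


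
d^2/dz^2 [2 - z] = 0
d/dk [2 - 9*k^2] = -18*k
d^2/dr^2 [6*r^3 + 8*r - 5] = 36*r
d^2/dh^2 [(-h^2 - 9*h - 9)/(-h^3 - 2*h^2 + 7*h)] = 2*(h^6 + 27*h^5 + 129*h^4 + 257*h^3 - 81*h^2 - 378*h + 441)/(h^3*(h^6 + 6*h^5 - 9*h^4 - 76*h^3 + 63*h^2 + 294*h - 343))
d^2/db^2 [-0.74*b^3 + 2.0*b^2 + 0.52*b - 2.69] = 4.0 - 4.44*b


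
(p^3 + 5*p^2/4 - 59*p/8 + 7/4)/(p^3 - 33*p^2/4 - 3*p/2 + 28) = (8*p^2 + 26*p - 7)/(2*(4*p^2 - 25*p - 56))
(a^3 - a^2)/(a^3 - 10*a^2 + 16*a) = a*(a - 1)/(a^2 - 10*a + 16)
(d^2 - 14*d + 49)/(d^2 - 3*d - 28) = (d - 7)/(d + 4)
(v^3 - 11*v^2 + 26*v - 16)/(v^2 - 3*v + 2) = v - 8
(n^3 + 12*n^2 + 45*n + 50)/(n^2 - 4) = (n^2 + 10*n + 25)/(n - 2)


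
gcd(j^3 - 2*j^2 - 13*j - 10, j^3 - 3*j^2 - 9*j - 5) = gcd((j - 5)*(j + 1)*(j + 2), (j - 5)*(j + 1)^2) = j^2 - 4*j - 5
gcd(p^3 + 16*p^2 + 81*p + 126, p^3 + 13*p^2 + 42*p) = p^2 + 13*p + 42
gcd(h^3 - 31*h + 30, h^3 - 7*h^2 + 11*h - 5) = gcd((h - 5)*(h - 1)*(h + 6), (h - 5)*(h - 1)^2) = h^2 - 6*h + 5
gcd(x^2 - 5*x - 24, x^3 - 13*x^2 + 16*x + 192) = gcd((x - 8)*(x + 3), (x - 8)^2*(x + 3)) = x^2 - 5*x - 24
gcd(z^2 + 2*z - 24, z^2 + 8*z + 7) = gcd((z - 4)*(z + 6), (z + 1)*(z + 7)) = 1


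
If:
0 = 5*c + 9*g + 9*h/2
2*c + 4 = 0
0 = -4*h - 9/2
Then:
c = -2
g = 241/144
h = -9/8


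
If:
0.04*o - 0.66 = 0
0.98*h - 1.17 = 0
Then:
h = 1.19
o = 16.50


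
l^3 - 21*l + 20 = (l - 4)*(l - 1)*(l + 5)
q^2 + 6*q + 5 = (q + 1)*(q + 5)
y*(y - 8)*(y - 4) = y^3 - 12*y^2 + 32*y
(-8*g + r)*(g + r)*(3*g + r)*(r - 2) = -24*g^3*r + 48*g^3 - 29*g^2*r^2 + 58*g^2*r - 4*g*r^3 + 8*g*r^2 + r^4 - 2*r^3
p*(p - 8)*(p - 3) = p^3 - 11*p^2 + 24*p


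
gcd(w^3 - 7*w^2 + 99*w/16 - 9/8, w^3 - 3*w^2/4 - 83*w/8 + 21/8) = w - 1/4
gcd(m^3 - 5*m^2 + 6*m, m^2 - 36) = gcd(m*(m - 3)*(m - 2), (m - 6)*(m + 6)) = 1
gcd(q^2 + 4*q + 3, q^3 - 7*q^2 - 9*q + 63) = q + 3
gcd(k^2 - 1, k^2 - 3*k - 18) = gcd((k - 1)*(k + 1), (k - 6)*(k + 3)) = 1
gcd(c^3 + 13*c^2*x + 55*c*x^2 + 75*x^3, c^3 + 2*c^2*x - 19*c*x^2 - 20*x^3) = c + 5*x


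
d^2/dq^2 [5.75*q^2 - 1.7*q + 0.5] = 11.5000000000000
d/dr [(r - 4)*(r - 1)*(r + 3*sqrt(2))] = 3*r^2 - 10*r + 6*sqrt(2)*r - 15*sqrt(2) + 4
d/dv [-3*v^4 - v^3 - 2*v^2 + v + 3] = -12*v^3 - 3*v^2 - 4*v + 1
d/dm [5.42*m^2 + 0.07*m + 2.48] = 10.84*m + 0.07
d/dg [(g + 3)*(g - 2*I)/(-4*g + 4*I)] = (-g^2 + 2*I*g + 2 - 3*I)/(4*(g^2 - 2*I*g - 1))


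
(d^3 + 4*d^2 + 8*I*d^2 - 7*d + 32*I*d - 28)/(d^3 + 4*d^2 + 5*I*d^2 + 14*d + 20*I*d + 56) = (d + I)/(d - 2*I)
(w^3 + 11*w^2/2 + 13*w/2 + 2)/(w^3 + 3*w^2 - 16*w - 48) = (w^2 + 3*w/2 + 1/2)/(w^2 - w - 12)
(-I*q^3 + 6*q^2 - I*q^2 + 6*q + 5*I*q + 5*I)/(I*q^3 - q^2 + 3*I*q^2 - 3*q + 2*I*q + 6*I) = (-q^3 - q^2*(1 + 6*I) + q*(5 - 6*I) + 5)/(q^3 + q^2*(3 + I) + q*(2 + 3*I) + 6)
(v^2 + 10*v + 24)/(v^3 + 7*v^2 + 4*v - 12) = (v + 4)/(v^2 + v - 2)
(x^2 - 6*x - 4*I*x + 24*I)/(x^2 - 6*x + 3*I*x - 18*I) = (x - 4*I)/(x + 3*I)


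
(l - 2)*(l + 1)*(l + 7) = l^3 + 6*l^2 - 9*l - 14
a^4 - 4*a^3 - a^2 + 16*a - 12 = (a - 3)*(a - 2)*(a - 1)*(a + 2)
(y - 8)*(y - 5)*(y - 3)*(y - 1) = y^4 - 17*y^3 + 95*y^2 - 199*y + 120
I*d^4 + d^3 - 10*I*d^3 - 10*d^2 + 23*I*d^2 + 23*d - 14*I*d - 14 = (d - 7)*(d - 2)*(d - I)*(I*d - I)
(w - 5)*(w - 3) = w^2 - 8*w + 15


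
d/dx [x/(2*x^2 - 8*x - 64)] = (x^2/2 - x*(x - 2) - 2*x - 16)/(-x^2 + 4*x + 32)^2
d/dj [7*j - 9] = 7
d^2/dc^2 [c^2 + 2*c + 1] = 2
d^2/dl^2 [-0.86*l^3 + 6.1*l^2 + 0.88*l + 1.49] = 12.2 - 5.16*l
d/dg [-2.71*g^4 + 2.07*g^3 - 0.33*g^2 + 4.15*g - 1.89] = -10.84*g^3 + 6.21*g^2 - 0.66*g + 4.15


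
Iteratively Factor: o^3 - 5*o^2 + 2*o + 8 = (o - 2)*(o^2 - 3*o - 4) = (o - 2)*(o + 1)*(o - 4)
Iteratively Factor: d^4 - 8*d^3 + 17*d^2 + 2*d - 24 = (d - 2)*(d^3 - 6*d^2 + 5*d + 12) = (d - 4)*(d - 2)*(d^2 - 2*d - 3) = (d - 4)*(d - 2)*(d + 1)*(d - 3)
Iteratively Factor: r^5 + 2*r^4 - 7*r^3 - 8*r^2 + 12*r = (r)*(r^4 + 2*r^3 - 7*r^2 - 8*r + 12) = r*(r - 1)*(r^3 + 3*r^2 - 4*r - 12) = r*(r - 2)*(r - 1)*(r^2 + 5*r + 6) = r*(r - 2)*(r - 1)*(r + 2)*(r + 3)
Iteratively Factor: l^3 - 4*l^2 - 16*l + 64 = (l + 4)*(l^2 - 8*l + 16) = (l - 4)*(l + 4)*(l - 4)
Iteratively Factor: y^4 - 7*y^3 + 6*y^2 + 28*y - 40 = (y - 2)*(y^3 - 5*y^2 - 4*y + 20) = (y - 2)^2*(y^2 - 3*y - 10) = (y - 2)^2*(y + 2)*(y - 5)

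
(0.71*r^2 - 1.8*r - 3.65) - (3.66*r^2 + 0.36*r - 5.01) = -2.95*r^2 - 2.16*r + 1.36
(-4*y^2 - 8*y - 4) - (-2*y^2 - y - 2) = -2*y^2 - 7*y - 2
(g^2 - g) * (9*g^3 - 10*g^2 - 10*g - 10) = 9*g^5 - 19*g^4 + 10*g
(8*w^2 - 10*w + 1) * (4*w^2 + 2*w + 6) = 32*w^4 - 24*w^3 + 32*w^2 - 58*w + 6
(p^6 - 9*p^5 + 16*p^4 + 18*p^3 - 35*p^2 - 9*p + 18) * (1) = p^6 - 9*p^5 + 16*p^4 + 18*p^3 - 35*p^2 - 9*p + 18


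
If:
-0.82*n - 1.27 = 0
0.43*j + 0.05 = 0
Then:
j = -0.12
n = -1.55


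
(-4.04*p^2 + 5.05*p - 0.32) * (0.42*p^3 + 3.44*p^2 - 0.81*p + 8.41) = -1.6968*p^5 - 11.7766*p^4 + 20.51*p^3 - 39.1677*p^2 + 42.7297*p - 2.6912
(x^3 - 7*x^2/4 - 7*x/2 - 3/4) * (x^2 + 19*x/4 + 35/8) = x^5 + 3*x^4 - 119*x^3/16 - 801*x^2/32 - 151*x/8 - 105/32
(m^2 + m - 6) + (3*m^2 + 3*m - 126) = 4*m^2 + 4*m - 132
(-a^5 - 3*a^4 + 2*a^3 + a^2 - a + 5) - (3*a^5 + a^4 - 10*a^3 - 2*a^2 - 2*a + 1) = -4*a^5 - 4*a^4 + 12*a^3 + 3*a^2 + a + 4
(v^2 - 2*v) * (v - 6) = v^3 - 8*v^2 + 12*v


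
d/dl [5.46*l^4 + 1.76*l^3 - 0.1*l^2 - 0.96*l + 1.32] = 21.84*l^3 + 5.28*l^2 - 0.2*l - 0.96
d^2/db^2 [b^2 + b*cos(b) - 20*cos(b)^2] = -b*cos(b) - 80*sin(b)^2 - 2*sin(b) + 42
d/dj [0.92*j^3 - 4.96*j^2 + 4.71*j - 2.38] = 2.76*j^2 - 9.92*j + 4.71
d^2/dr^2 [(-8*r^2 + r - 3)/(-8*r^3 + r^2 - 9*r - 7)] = 2*(512*r^6 - 192*r^5 - 552*r^4 - 3185*r^3 + 1161*r^2 - 606*r + 719)/(512*r^9 - 192*r^8 + 1752*r^7 + 911*r^6 + 1635*r^5 + 2802*r^4 + 1527*r^3 + 1554*r^2 + 1323*r + 343)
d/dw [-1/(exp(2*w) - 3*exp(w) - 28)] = (2*exp(w) - 3)*exp(w)/(-exp(2*w) + 3*exp(w) + 28)^2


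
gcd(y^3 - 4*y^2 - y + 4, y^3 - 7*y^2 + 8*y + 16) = y^2 - 3*y - 4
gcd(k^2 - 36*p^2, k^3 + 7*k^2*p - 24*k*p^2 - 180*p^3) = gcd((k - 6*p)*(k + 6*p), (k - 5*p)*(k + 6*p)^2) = k + 6*p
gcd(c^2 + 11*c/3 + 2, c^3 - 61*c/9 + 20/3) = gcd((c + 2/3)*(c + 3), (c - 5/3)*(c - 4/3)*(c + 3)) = c + 3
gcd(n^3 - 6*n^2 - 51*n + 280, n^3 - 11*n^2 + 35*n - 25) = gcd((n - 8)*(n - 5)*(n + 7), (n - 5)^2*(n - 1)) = n - 5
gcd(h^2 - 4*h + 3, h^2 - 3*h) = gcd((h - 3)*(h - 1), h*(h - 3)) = h - 3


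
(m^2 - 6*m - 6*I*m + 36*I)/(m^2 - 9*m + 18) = (m - 6*I)/(m - 3)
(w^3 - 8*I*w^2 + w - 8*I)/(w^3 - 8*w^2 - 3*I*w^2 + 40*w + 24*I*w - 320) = (w^2 + 1)/(w^2 + w*(-8 + 5*I) - 40*I)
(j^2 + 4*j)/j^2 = (j + 4)/j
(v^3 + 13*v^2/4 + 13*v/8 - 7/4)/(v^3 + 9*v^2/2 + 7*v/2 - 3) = (v + 7/4)/(v + 3)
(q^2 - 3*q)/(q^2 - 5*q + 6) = q/(q - 2)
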